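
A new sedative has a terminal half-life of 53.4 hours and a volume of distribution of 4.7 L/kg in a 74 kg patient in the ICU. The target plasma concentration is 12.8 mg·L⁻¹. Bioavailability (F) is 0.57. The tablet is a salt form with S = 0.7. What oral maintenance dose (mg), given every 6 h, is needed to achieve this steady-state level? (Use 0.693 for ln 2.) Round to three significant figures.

Vd = 4.7 L/kg × 74 kg = 347.8 L
CL = ln 2 · Vd / t½ = 0.693 × 347.8 / 53.4 = 4.514 L/h
D = CL × Css × τ / F / S = 4.514 × 12.8 × 6 / 0.57 / 0.7 = 868.9 mg

869 mg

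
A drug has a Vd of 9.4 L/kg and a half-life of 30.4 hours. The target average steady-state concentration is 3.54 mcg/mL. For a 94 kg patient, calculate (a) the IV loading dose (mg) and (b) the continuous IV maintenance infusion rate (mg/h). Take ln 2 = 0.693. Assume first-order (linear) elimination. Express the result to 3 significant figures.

Total Vd = 9.4 × 94 = 883.6 L
LD = Vd × C = 883.6 × 3.54 = 3128 mg
CL = 0.693 × Vd / t½ = 0.693 × 883.6 / 30.4 = 20.14 L/h
Infusion rate = CL × Css = 20.14 × 3.54 = 71.30 mg/h

(a) 3130 mg; (b) 71.3 mg/h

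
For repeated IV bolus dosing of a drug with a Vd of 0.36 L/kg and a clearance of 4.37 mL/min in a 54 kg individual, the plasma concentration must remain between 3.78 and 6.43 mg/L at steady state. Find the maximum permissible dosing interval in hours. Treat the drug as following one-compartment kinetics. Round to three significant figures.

Total Vd = 0.36 × 54 = 19.44 L
Convert clearance: 4.37 mL/min × 60 min/h ÷ 1000 mL/L = 0.2622 L/h
k = CL / Vd = 0.2622 / 19.44 = 0.01349 h⁻¹
Between IV bolus doses, concentration decays as C = C₀·e^(−kτ), so C_peak/C_trough = e^(kτ).
τ_max = ln(C_peak/C_trough) / k = ln(6.43/3.78) / 0.01349 = 0.5313 / 0.01349 = 39.38 h

39.4 h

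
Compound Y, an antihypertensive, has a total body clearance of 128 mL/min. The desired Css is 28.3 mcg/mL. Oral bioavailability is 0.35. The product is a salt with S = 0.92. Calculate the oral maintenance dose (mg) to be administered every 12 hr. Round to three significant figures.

CL = 128 mL/min × 60/1000 = 7.680 L/h
D = CL × Css × τ / F / S = 7.680 × 28.3 × 12 / 0.35 / 0.92 = 8100 mg

8100 mg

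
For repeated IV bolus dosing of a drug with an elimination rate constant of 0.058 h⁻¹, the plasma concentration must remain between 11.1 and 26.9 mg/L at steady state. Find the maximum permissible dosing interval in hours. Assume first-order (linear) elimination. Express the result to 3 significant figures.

Between IV bolus doses, concentration decays as C = C₀·e^(−kτ), so C_peak/C_trough = e^(kτ).
τ_max = ln(C_peak/C_trough) / k = ln(26.9/11.1) / 0.05800 = 0.8852 / 0.05800 = 15.26 h

15.3 h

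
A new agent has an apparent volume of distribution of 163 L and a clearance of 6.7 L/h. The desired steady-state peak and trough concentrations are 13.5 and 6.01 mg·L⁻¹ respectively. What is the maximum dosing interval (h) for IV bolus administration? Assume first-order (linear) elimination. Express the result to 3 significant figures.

k = CL / Vd = 6.700 / 163.0 = 0.04110 h⁻¹
Between IV bolus doses, concentration decays as C = C₀·e^(−kτ), so C_peak/C_trough = e^(kτ).
τ_max = ln(C_peak/C_trough) / k = ln(13.5/6.01) / 0.04110 = 0.8093 / 0.04110 = 19.69 h

19.7 h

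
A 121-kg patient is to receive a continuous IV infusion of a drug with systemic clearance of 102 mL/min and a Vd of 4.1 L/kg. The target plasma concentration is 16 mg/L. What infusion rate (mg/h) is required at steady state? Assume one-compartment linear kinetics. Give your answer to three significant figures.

CL = 102 mL/min × 60/1000 = 6.120 L/h
R₀ = 6.120 × 16 = 97.92 mg/h

97.9 mg/h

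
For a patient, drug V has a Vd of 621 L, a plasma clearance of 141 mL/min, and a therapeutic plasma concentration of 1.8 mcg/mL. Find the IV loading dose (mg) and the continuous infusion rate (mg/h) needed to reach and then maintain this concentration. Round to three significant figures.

(a) 1120 mg; (b) 15.2 mg/h

Loading dose = Vd × C = 621.0 × 1.8 = 1118 mg
CL = 141 mL/min × 60/1000 = 8.460 L/h
Maintenance: replace elimination → rate = CL × Css = 8.460 × 1.8 = 15.23 mg/h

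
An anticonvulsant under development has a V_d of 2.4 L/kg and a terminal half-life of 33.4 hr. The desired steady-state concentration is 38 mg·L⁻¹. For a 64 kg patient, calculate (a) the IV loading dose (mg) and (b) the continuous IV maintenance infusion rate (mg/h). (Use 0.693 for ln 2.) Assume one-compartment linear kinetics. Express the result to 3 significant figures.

(a) 5840 mg; (b) 121 mg/h

Vd = 2.4 L/kg × 64 kg = 153.6 L
LD = Vd × C = 153.6 × 38 = 5837 mg
CL = 0.693 × Vd / t½ = 0.693 × 153.6 / 33.4 = 3.187 L/h
Infusion rate = CL × Css = 3.187 × 38 = 121.1 mg/h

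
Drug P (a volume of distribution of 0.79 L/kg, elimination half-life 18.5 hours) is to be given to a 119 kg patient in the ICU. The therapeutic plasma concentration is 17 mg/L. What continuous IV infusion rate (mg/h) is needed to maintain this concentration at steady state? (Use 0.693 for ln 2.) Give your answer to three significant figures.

59.9 mg/h

Vd(total) = 119 kg × 0.79 L/kg = 94.01 L
k = 0.693/18.5 = 0.03746 h⁻¹, so CL = k·Vd = 0.03746 × 94.01 = 3.522 L/h
Infusion rate = CL × Css = 3.522 × 17 = 59.87 mg/h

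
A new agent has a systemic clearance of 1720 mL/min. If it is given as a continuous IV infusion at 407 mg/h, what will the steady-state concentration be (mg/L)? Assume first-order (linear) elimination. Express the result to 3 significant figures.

CL = 1720 mL/min × 60/1000 = 103.2 L/h
Css = rate / CL = 407 / 103.2 = 3.944 mg/L

3.94 mg/L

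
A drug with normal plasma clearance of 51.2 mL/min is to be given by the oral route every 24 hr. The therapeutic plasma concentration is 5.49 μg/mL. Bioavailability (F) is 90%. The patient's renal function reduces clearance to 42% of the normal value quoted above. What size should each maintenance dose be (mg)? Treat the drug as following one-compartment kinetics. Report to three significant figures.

CL = 51.2 mL/min = 51.2 × 0.06 = 3.072 L/h
Patient clearance = 0.42 × 3.072 = 1.290 L/h
D = CL × Css × τ / F = 1.290 × 5.49 × 24 / 0.9 = 188.9 mg

189 mg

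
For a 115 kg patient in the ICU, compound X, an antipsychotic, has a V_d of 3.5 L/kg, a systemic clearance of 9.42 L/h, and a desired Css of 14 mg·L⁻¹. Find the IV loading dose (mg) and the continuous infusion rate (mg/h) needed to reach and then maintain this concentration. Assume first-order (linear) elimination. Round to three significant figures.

(a) 5640 mg; (b) 132 mg/h

Total Vd = 3.5 × 115 = 402.5 L
Loading dose = Vd × C = 402.5 × 14 = 5635 mg
Maintenance infusion rate = CL × Css = 9.420 × 14 = 131.9 mg/h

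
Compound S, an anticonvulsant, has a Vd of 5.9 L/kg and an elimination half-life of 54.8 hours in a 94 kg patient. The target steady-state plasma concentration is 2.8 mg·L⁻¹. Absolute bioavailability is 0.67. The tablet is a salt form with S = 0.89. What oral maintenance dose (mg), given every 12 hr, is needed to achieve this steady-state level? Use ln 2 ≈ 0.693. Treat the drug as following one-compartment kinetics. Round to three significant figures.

395 mg

Vd = 5.9 L/kg × 94 kg = 554.6 L
k = 0.693/54.8 = 0.01265 h⁻¹, so CL = k·Vd = 0.01265 × 554.6 = 7.016 L/h
D = CL × Css × τ / F / S = 7.016 × 2.8 × 12 / 0.67 / 0.89 = 395.3 mg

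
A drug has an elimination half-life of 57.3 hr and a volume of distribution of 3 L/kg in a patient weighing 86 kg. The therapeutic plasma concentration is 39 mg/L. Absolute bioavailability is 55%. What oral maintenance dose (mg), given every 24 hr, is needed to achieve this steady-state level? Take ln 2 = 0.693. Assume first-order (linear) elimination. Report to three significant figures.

Vd = 3 L/kg × 86 kg = 258.0 L
CL = ln 2 · Vd / t½ = 0.693 × 258.0 / 57.3 = 3.120 L/h
D = CL × Css × τ / F = 3.120 × 39 × 24 / 0.55 = 5310 mg

5310 mg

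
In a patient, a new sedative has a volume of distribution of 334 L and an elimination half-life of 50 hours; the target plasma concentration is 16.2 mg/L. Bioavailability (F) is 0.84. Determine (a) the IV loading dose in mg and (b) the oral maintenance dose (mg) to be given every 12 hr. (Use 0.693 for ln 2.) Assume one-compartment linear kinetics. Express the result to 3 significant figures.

LD = Vd × C = 334.0 × 16.2 = 5411 mg
CL = 0.693 × Vd / t½ = 0.693 × 334.0 / 50 = 4.629 L/h
D = CL × Css × τ / F = 4.629 × 16.2 × 12 / 0.84 = 1071 mg

(a) 5410 mg; (b) 1070 mg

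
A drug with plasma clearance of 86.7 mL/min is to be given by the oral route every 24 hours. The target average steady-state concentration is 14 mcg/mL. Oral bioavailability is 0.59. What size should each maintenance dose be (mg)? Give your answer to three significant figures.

CL = 86.7 mL/min = 86.7 × 0.06 = 5.202 L/h
D = CL × Css × τ / F = 5.202 × 14 × 24 / 0.59 = 2962 mg

2960 mg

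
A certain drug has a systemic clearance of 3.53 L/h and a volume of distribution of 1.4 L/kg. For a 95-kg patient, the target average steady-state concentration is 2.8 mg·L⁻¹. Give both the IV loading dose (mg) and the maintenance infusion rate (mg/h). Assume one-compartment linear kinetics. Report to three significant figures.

Total Vd = 1.4 × 95 = 133.0 L
Loading dose = Vd × C = 133.0 × 2.8 = 372.4 mg
Infusion rate = 3.530 L/h × 2.8 mg/L = 9.884 mg/h

(a) 372 mg; (b) 9.88 mg/h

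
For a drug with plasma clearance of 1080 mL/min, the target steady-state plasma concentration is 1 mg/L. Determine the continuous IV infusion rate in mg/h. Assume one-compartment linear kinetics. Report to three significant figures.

64.8 mg/h

CL = 1080 mL/min = 1080 × 0.06 = 64.80 L/h
At steady state, infusion rate equals elimination rate: rate in = CL × Css.
R₀ = 64.80 × 1 = 64.80 mg/h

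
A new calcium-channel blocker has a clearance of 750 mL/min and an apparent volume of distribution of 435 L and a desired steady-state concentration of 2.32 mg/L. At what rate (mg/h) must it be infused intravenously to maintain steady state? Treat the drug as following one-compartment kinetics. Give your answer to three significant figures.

104 mg/h

CL = 750 mL/min = 750 × 0.06 = 45.00 L/h
Rate = CL × Css = 45.00 × 2.32 = 104.4 mg/h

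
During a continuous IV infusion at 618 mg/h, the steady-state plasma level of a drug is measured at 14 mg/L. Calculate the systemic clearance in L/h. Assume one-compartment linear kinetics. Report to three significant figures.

44.1 L/h

At steady state, infusion rate = CL × Css, so CL = rate / Css.
CL = 618 / 14 = 44.14 L/h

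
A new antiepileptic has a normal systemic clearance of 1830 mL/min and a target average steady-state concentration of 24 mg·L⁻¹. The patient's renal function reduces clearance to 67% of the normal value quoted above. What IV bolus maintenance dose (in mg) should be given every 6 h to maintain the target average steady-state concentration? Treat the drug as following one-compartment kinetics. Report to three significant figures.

Convert clearance: 1830 mL/min × 60 min/h ÷ 1000 mL/L = 109.8 L/h
Patient clearance = 0.67 × 109.8 = 73.57 L/h
D = CL × Css × τ = 73.57 × 24 × 6 = 10590 mg

10600 mg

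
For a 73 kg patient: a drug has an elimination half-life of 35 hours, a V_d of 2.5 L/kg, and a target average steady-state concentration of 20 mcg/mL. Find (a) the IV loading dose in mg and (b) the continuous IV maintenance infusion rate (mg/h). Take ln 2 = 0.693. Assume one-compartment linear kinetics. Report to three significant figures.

(a) 3650 mg; (b) 72.3 mg/h

Vd = 2.5 L/kg × 73 kg = 182.5 L
LD = Vd × C = 182.5 × 20 = 3650 mg
CL = 0.693 × Vd / t½ = 0.693 × 182.5 / 35 = 3.614 L/h
Infusion rate = CL × Css = 3.614 × 20 = 72.28 mg/h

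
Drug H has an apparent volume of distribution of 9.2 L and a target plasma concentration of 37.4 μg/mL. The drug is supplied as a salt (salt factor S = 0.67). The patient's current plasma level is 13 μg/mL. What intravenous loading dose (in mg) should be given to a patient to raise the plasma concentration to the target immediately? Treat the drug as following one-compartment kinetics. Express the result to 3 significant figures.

Concentration deficit ΔC = 37.4 − 13 = 24.40 mg/L
LD = Vd × ΔC / S = 9.200 × 24.40 / 0.67 = 335.0 mg

335 mg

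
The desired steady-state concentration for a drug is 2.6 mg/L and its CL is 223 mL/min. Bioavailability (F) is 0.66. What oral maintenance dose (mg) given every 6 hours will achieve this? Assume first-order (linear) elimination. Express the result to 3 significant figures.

CL = 223 mL/min × 60/1000 = 13.38 L/h
At steady state, dose per interval replaces the amount cleared in that interval: F·D/τ = CL·Css.
D = CL × Css × τ / F = 13.38 × 2.6 × 6 / 0.66 = 316.3 mg

316 mg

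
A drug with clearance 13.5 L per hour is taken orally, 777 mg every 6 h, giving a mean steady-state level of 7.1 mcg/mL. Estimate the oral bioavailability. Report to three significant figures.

F·D/τ = CL·Css at steady state → F = CL·Css·τ / D.
F = 13.5 × 7.1 × 6 / 777 = 0.740

0.740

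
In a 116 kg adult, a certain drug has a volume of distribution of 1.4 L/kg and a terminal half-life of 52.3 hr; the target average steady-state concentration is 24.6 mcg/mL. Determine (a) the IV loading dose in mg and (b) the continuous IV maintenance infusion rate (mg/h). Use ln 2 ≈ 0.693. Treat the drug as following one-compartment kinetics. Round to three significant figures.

Total Vd = 1.4 × 116 = 162.4 L
LD = Vd × C = 162.4 × 24.6 = 3995 mg
CL = 0.693 × Vd / t½ = 0.693 × 162.4 / 52.3 = 2.152 L/h
Infusion rate = CL × Css = 2.152 × 24.6 = 52.94 mg/h

(a) 4000 mg; (b) 52.9 mg/h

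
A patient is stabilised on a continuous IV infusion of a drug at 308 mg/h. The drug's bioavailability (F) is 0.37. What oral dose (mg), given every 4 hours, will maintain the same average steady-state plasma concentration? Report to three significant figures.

To maintain the same Css, the systemic dosing rate must be unchanged: F·D/τ = infusion rate.
D = rate × τ / F = 308 × 4 / 0.37 = 3330 mg

3330 mg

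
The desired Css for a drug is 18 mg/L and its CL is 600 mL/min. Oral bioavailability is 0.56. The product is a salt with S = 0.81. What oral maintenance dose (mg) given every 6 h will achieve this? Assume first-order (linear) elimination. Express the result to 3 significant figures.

CL = 600 mL/min × 60/1000 = 36.00 L/h
D = CL × Css × τ / F / S = 36.00 × 18 × 6 / 0.56 / 0.81 = 8571 mg

8570 mg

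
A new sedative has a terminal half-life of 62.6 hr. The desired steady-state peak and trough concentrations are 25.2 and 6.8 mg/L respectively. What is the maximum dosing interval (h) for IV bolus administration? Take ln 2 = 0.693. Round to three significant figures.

118 h

k = 0.693 / t½ = 0.693 / 62.6 = 0.01107 h⁻¹
Between IV bolus doses, concentration decays as C = C₀·e^(−kτ), so C_peak/C_trough = e^(kτ).
τ_max = ln(C_peak/C_trough) / k = ln(25.2/6.8) / 0.01107 = 1.310 / 0.01107 = 118.3 h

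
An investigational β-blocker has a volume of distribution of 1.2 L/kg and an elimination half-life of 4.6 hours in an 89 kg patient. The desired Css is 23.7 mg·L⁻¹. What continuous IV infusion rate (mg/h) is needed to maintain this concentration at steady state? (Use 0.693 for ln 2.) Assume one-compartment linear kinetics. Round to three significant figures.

381 mg/h

Vd(total) = 89 kg × 1.2 L/kg = 106.8 L
CL = 0.693 × Vd / t½ = 0.693 × 106.8 / 4.6 = 16.09 L/h
Infusion rate = CL × Css = 16.09 × 23.7 = 381.3 mg/h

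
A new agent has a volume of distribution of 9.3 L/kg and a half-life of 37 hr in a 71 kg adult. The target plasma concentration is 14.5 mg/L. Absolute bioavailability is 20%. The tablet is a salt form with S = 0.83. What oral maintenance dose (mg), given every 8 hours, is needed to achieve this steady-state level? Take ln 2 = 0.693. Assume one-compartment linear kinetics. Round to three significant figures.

Vd = 9.3 L/kg × 71 kg = 660.3 L
k = 0.693/37 = 0.01873 h⁻¹, so CL = k·Vd = 0.01873 × 660.3 = 12.37 L/h
D = CL × Css × τ / F / S = 12.37 × 14.5 × 8 / 0.2 / 0.83 = 8644 mg

8640 mg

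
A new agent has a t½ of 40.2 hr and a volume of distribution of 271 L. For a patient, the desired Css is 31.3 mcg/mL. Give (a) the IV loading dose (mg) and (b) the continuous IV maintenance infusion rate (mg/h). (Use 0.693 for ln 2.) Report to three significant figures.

LD = Vd × C = 271.0 × 31.3 = 8482 mg
CL = 0.693 × Vd / t½ = 0.693 × 271.0 / 40.2 = 4.672 L/h
Infusion rate = CL × Css = 4.672 × 31.3 = 146.2 mg/h

(a) 8480 mg; (b) 146 mg/h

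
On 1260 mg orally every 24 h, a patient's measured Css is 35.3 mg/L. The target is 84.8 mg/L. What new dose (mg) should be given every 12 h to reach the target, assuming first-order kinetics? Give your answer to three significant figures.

1510 mg

For first-order elimination, Css ∝ F·D/(CL·τ); F and CL are unchanged, so Css ∝ D/τ.
D₂ = D₁ × (Css,target / Css,current) × (τ₂/τ₁) = 1260 × (84.8/35.3) × (12/24) = 1513 mg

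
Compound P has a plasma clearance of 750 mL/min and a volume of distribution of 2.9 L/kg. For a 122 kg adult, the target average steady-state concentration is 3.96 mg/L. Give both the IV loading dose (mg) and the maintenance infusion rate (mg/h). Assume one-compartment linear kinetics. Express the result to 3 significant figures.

(a) 1400 mg; (b) 178 mg/h

Total Vd = 2.9 × 122 = 353.8 L
Loading dose = Vd × C = 353.8 × 3.96 = 1401 mg
CL = 750 mL/min × 60/1000 = 45.00 L/h
Maintenance: replace elimination → rate = CL × Css = 45.00 × 3.96 = 178.2 mg/h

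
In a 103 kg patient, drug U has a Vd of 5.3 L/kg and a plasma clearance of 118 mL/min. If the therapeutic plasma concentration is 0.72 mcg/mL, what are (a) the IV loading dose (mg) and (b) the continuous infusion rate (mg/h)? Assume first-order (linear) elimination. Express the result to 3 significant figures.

Total Vd = 5.3 × 103 = 545.9 L
Loading dose = Vd × C = 545.9 × 0.72 = 393.0 mg
Convert clearance: 118 mL/min × 60 min/h ÷ 1000 mL/L = 7.080 L/h
Infusion rate = 7.080 L/h × 0.72 mg/L = 5.098 mg/h

(a) 393 mg; (b) 5.10 mg/h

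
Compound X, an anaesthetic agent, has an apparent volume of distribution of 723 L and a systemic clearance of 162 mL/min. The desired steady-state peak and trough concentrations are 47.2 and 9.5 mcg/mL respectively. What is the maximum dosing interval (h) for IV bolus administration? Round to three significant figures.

119 h

Convert clearance: 162 mL/min × 60 min/h ÷ 1000 mL/L = 9.720 L/h
k = CL / Vd = 9.720 / 723.0 = 0.01344 h⁻¹
Between IV bolus doses, concentration decays as C = C₀·e^(−kτ), so C_peak/C_trough = e^(kτ).
τ_max = ln(C_peak/C_trough) / k = ln(47.2/9.5) / 0.01344 = 1.603 / 0.01344 = 119.3 h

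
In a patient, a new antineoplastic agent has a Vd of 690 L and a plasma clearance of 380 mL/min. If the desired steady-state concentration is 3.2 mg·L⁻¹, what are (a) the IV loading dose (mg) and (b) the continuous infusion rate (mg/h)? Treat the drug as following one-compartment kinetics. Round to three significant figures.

LD = Vd · C_target = 690.0 × 3.2 = 2208 mg
CL = 380 mL/min × 60/1000 = 22.80 L/h
Infusion rate = 22.80 L/h × 3.2 mg/L = 72.96 mg/h

(a) 2210 mg; (b) 73.0 mg/h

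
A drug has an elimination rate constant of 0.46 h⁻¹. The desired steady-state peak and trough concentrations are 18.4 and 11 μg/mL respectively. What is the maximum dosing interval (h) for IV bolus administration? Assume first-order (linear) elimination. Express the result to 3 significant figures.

1.12 h

Between IV bolus doses, concentration decays as C = C₀·e^(−kτ), so C_peak/C_trough = e^(kτ).
τ_max = ln(C_peak/C_trough) / k = ln(18.4/11) / 0.4600 = 0.5145 / 0.4600 = 1.118 h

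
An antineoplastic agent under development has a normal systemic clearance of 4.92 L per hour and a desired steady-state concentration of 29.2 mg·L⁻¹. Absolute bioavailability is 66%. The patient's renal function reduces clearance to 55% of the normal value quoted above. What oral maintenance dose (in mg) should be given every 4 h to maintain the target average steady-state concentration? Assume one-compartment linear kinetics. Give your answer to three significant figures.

479 mg

Patient clearance = 0.55 × 4.920 = 2.706 L/h
D = CL × Css × τ / F = 2.706 × 29.2 × 4 / 0.66 = 478.9 mg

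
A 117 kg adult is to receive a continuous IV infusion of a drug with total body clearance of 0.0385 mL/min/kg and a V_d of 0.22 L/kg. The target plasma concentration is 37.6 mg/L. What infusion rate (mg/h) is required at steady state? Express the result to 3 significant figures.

10.2 mg/h

CL = 0.0385 mL/min/kg × 117 kg = 4.505 mL/min = 4.505 × 60/1000 = 0.2703 L/h
R₀ = 0.2703 × 37.6 = 10.16 mg/h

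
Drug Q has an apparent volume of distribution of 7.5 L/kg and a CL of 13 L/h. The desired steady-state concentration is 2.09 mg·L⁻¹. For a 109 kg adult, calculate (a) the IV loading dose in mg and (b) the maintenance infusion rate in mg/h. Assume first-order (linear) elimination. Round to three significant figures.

Total Vd = 7.5 × 109 = 817.5 L
Loading dose = Vd × C = 817.5 × 2.09 = 1709 mg
Infusion rate = 13.00 L/h × 2.09 mg/L = 27.17 mg/h

(a) 1710 mg; (b) 27.2 mg/h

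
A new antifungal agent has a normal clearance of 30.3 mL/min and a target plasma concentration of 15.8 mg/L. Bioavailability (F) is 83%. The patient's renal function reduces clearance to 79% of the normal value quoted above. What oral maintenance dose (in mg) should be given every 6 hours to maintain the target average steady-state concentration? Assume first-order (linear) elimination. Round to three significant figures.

CL = 30.3 mL/min = 30.3 × 0.06 = 1.818 L/h
Patient clearance = 0.79 × 1.818 = 1.436 L/h
D = CL × Css × τ / F = 1.436 × 15.8 × 6 / 0.83 = 164.0 mg

164 mg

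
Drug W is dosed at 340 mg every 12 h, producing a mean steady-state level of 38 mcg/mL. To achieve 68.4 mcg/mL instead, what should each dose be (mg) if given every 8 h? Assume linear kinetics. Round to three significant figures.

408 mg

With linear kinetics, Css is proportional to dose rate (D/τ) at fixed clearance.
D₂ = D₁ × (Css,target / Css,current) × (τ₂/τ₁) = 340 × (68.4/38) × (8/12) = 408.0 mg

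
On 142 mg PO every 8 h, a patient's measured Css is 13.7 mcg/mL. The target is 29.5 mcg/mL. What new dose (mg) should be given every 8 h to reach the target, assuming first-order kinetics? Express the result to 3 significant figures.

For first-order elimination, Css ∝ F·D/(CL·τ); F and CL are unchanged, so Css ∝ D/τ.
D₂ = D₁ × (Css,target / Css,current) = 142 × 29.5/13.7 = 305.8 mg

306 mg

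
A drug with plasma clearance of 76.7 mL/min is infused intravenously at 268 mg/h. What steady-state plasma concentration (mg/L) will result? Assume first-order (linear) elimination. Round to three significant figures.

CL = 76.7 mL/min = 76.7 × 0.06 = 4.602 L/h
Css = rate / CL = 268 / 4.602 = 58.24 mg/L

58.2 mg/L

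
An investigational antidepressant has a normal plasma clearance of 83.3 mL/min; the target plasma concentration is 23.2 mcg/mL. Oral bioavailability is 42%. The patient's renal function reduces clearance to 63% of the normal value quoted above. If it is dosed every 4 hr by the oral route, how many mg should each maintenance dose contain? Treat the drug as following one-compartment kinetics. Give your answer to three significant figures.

CL = 83.3 mL/min × 60/1000 = 4.998 L/h
Patient clearance = 0.63 × 4.998 = 3.149 L/h
At steady state, dose per interval replaces the amount cleared in that interval: F·D/τ = CL·Css.
D = CL × Css × τ / F = 3.149 × 23.2 × 4 / 0.42 = 695.8 mg

696 mg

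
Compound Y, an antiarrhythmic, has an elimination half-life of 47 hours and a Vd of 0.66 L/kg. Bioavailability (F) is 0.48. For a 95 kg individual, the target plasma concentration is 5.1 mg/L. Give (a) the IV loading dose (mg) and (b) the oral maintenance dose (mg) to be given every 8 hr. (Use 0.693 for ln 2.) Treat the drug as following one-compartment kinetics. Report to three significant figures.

(a) 320 mg; (b) 78.6 mg

Vd(total) = 95 kg × 0.66 L/kg = 62.70 L
LD = Vd × C = 62.70 × 5.1 = 319.8 mg
CL = 0.693 × Vd / t½ = 0.693 × 62.70 / 47 = 0.9245 L/h
D = CL × Css × τ / F = 0.9245 × 5.1 × 8 / 0.48 = 78.58 mg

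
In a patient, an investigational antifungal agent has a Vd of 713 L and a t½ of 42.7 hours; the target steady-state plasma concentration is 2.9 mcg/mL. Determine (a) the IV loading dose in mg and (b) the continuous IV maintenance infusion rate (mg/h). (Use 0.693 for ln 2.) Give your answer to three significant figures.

(a) 2070 mg; (b) 33.6 mg/h

LD = Vd × C = 713.0 × 2.9 = 2068 mg
CL = 0.693 × Vd / t½ = 0.693 × 713.0 / 42.7 = 11.57 L/h
Infusion rate = CL × Css = 11.57 × 2.9 = 33.55 mg/h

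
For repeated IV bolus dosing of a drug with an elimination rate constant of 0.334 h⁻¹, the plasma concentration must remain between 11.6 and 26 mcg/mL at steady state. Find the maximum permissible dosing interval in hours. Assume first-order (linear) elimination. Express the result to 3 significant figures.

2.42 h

Between IV bolus doses, concentration decays as C = C₀·e^(−kτ), so C_peak/C_trough = e^(kτ).
τ_max = ln(C_peak/C_trough) / k = ln(26/11.6) / 0.3340 = 0.8071 / 0.3340 = 2.416 h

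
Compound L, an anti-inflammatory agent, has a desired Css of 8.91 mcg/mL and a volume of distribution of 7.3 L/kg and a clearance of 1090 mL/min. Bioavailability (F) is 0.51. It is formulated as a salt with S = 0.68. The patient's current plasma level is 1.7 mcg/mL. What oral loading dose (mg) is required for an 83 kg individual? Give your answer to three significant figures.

Vd = 7.3 L/kg × 83 kg = 605.9 L
Concentration deficit ΔC = 8.91 − 1.7 = 7.210 mg/L
LD = Vd × ΔC / F / S = 605.9 × 7.210 / 0.51 / 0.68 = 12600 mg

12600 mg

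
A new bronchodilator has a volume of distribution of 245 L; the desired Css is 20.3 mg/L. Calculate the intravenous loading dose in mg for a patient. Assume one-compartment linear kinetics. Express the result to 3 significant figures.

LD = Vd × C = 245.0 × 20.30 = 4974 mg

4970 mg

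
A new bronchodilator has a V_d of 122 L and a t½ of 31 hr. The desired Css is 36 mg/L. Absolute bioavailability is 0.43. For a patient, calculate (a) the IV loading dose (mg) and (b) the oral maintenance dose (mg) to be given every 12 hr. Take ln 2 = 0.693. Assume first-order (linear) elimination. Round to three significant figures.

(a) 4390 mg; (b) 2740 mg

LD = Vd × C = 122.0 × 36 = 4392 mg
CL = 0.693 × Vd / t½ = 0.693 × 122.0 / 31 = 2.727 L/h
D = CL × Css × τ / F = 2.727 × 36 × 12 / 0.43 = 2740 mg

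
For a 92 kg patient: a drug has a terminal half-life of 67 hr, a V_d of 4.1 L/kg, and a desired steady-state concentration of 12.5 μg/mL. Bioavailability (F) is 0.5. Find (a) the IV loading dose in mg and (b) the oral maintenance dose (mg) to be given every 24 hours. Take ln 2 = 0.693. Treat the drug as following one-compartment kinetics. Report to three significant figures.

(a) 4720 mg; (b) 2340 mg

Vd = 4.1 L/kg × 92 kg = 377.2 L
LD = Vd × C = 377.2 × 12.5 = 4715 mg
CL = 0.693 × Vd / t½ = 0.693 × 377.2 / 67 = 3.901 L/h
D = CL × Css × τ / F = 3.901 × 12.5 × 24 / 0.5 = 2341 mg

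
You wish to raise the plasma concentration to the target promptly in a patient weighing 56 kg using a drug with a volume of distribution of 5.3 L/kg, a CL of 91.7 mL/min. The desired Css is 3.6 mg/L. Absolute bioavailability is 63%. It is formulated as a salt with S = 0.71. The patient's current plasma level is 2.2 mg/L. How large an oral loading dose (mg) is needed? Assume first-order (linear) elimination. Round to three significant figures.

Total Vd = 5.3 × 56 = 296.8 L
Concentration deficit ΔC = 3.6 − 2.2 = 1.400 mg/L
LD = Vd × ΔC / F / S = 296.8 × 1.400 / 0.63 / 0.71 = 929.0 mg

929 mg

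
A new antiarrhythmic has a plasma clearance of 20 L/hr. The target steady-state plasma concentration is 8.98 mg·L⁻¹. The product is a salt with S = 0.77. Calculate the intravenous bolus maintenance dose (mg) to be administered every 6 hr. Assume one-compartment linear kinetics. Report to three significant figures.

D = CL × Css × τ / S = 20.00 × 8.98 × 6 / 0.77 = 1399 mg

1400 mg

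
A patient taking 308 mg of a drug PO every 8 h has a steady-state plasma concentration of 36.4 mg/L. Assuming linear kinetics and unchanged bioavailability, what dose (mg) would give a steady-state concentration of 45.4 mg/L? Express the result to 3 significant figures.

For first-order elimination, Css ∝ F·D/(CL·τ); F and CL are unchanged, so Css ∝ D/τ.
D₂ = D₁ × (Css,target / Css,current) = 308 × 45.4/36.4 = 384.2 mg

384 mg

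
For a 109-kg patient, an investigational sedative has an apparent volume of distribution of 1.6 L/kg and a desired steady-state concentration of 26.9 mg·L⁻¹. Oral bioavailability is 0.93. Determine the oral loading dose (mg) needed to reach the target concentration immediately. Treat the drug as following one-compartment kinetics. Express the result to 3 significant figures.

Total Vd = 1.6 × 109 = 174.4 L
LD = Vd × C / F = 174.4 × 26.90 / 0.93 = 5044 mg

5040 mg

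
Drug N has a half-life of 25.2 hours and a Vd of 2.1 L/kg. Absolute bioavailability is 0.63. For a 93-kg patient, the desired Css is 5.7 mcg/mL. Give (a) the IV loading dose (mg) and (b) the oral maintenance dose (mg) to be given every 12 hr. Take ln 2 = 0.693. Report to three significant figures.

Vd(total) = 93 kg × 2.1 L/kg = 195.3 L
LD = Vd × C = 195.3 × 5.7 = 1113 mg
CL = 0.693 × Vd / t½ = 0.693 × 195.3 / 25.2 = 5.371 L/h
D = CL × Css × τ / F = 5.371 × 5.7 × 12 / 0.63 = 583.1 mg

(a) 1110 mg; (b) 583 mg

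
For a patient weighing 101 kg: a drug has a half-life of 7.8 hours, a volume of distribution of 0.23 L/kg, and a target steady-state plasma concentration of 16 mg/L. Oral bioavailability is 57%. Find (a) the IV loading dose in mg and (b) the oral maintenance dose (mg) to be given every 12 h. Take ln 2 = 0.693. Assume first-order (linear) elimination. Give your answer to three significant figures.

(a) 372 mg; (b) 695 mg

Total Vd = 0.23 × 101 = 23.23 L
LD = Vd × C = 23.23 × 16 = 371.7 mg
CL = 0.693 × Vd / t½ = 0.693 × 23.23 / 7.8 = 2.064 L/h
D = CL × Css × τ / F = 2.064 × 16 × 12 / 0.57 = 695.2 mg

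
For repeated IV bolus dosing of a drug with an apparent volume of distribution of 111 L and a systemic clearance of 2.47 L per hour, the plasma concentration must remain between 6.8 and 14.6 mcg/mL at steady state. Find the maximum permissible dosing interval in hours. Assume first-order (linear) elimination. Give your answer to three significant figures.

k = CL / Vd = 2.470 / 111.0 = 0.02225 h⁻¹
Between IV bolus doses, concentration decays as C = C₀·e^(−kτ), so C_peak/C_trough = e^(kτ).
τ_max = ln(C_peak/C_trough) / k = ln(14.6/6.8) / 0.02225 = 0.7641 / 0.02225 = 34.34 h

34.3 h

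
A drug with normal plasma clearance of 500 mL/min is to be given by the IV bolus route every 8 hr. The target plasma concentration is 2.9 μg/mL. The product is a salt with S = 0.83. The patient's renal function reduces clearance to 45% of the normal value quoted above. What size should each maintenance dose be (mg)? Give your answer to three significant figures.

CL = 500 mL/min = 500 × 0.06 = 30.00 L/h
Patient clearance = 0.45 × 30.00 = 13.50 L/h
D = CL × Css × τ / S = 13.50 × 2.9 × 8 / 0.83 = 377.3 mg

377 mg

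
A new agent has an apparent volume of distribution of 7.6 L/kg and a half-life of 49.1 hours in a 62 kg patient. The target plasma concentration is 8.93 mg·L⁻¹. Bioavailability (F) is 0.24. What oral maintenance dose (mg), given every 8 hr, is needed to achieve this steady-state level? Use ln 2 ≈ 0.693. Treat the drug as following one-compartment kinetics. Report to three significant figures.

Vd = 7.6 L/kg × 62 kg = 471.2 L
CL = 0.693 × Vd / t½ = 0.693 × 471.2 / 49.1 = 6.651 L/h
D = CL × Css × τ / F = 6.651 × 8.93 × 8 / 0.24 = 1980 mg

1980 mg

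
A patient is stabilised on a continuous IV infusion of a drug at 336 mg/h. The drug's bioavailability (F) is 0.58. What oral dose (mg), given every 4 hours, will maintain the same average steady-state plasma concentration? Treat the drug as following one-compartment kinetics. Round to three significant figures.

2320 mg

To maintain the same Css, the systemic dosing rate must be unchanged: F·D/τ = infusion rate.
D = rate × τ / F = 336 × 4 / 0.58 = 2317 mg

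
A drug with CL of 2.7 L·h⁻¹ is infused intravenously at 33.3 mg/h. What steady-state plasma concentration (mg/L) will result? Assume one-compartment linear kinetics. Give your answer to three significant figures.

12.3 mg/L

Css = rate / CL = 33.3 / 2.700 = 12.33 mg/L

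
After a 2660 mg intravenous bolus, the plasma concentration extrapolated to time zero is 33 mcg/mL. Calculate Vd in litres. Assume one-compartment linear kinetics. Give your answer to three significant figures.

80.6 L

Immediately after an IV bolus, C₀ = Dose / Vd, so Vd = Dose / C₀.
Vd = 2660 / 33 = 80.61 L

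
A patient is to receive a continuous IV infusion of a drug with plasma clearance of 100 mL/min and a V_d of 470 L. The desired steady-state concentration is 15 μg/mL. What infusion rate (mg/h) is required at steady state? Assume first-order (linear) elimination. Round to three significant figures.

CL = 100 mL/min × 60/1000 = 6.000 L/h
Infusion rate = CL · Css = 6.000 L/h × 15 mg/L = 90.00 mg/h

90.0 mg/h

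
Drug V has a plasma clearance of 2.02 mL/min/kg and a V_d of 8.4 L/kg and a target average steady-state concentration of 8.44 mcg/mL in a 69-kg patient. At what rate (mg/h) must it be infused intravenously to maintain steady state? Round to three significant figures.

CL = 2.02 mL/min/kg × 69 kg = 139.4 mL/min = 139.4 × 60/1000 = 8.364 L/h
At steady state, infusion rate equals elimination rate: rate in = CL × Css.
Infusion rate = CL · Css = 8.364 L/h × 8.44 mg/L = 70.59 mg/h

70.6 mg/h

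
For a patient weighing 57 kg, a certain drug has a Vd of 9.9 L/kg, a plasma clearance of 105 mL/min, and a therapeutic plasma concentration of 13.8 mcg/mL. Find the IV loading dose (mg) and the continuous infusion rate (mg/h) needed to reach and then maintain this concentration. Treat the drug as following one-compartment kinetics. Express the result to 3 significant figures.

Total Vd = 9.9 × 57 = 564.3 L
Loading: fill Vd to C_target → 564.3 L × 13.8 mg/L = 7787 mg
CL = 105 mL/min × 60/1000 = 6.300 L/h
Maintenance infusion rate = CL × Css = 6.300 × 13.8 = 86.94 mg/h

(a) 7790 mg; (b) 86.9 mg/h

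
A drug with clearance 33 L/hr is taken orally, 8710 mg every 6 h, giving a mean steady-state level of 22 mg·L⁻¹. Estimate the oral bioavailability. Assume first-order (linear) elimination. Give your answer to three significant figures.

0.500

F·D/τ = CL·Css at steady state → F = CL·Css·τ / D.
F = 33 × 22 × 6 / 8710 = 0.500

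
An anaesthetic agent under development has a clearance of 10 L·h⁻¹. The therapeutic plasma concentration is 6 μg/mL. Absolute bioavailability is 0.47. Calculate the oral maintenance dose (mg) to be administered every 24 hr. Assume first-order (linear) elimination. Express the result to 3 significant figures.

3060 mg

D = CL × Css × τ / F = 10.00 × 6 × 24 / 0.47 = 3064 mg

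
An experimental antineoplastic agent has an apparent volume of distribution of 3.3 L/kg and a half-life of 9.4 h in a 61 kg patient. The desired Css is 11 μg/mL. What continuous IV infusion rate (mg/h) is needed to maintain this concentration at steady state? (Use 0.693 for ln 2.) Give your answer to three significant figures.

163 mg/h

Vd(total) = 61 kg × 3.3 L/kg = 201.3 L
CL = 0.693 × Vd / t½ = 0.693 × 201.3 / 9.4 = 14.84 L/h
Infusion rate = CL × Css = 14.84 × 11 = 163.2 mg/h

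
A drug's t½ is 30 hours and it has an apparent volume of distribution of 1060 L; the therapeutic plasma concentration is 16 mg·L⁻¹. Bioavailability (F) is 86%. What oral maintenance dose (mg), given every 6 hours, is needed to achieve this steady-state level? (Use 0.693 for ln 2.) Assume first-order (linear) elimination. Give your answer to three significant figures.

2730 mg

CL = 0.693 × Vd / t½ = 0.693 × 1060 / 30 = 24.49 L/h
D = CL × Css × τ / F = 24.49 × 16 × 6 / 0.86 = 2734 mg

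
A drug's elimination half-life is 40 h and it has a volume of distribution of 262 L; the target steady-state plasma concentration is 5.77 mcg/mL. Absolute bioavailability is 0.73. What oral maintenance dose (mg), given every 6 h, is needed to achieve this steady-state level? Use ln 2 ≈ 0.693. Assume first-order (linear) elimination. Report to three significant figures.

215 mg

CL = 0.693 × Vd / t½ = 0.693 × 262.0 / 40 = 4.539 L/h
D = CL × Css × τ / F = 4.539 × 5.77 × 6 / 0.73 = 215.3 mg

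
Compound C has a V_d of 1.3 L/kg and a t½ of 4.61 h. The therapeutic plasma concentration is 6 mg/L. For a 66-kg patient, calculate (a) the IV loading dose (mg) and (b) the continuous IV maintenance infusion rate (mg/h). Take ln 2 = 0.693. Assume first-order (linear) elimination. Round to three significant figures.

(a) 515 mg; (b) 77.4 mg/h

Vd = 1.3 L/kg × 66 kg = 85.80 L
LD = Vd × C = 85.80 × 6 = 514.8 mg
CL = 0.693 × Vd / t½ = 0.693 × 85.80 / 4.61 = 12.90 L/h
Infusion rate = CL × Css = 12.90 × 6 = 77.40 mg/h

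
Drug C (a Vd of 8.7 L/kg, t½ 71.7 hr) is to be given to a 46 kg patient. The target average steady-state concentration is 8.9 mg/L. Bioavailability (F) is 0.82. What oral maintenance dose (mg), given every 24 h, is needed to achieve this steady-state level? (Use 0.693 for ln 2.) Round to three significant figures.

Vd = 8.7 L/kg × 46 kg = 400.2 L
CL = 0.693 × Vd / t½ = 0.693 × 400.2 / 71.7 = 3.868 L/h
D = CL × Css × τ / F = 3.868 × 8.9 × 24 / 0.82 = 1008 mg

1010 mg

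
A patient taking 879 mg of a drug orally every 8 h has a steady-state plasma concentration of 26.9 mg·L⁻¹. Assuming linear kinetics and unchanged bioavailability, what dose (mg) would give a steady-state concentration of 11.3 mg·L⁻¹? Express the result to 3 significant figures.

With linear kinetics, Css is proportional to dose rate (D/τ) at fixed clearance.
D₂ = D₁ × (Css,target / Css,current) = 879 × 11.3/26.9 = 369.2 mg

369 mg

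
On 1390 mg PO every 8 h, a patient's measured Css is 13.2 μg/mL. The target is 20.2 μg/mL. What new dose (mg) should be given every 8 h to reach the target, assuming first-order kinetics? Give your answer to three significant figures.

With linear kinetics, Css is proportional to dose rate (D/τ) at fixed clearance.
D₂ = D₁ × (Css,target / Css,current) = 1390 × 20.2/13.2 = 2127 mg

2130 mg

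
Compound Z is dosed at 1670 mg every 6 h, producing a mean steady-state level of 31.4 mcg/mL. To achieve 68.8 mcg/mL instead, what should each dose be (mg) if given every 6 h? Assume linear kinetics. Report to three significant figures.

For first-order elimination, Css ∝ F·D/(CL·τ); F and CL are unchanged, so Css ∝ D/τ.
D₂ = D₁ × (Css,target / Css,current) = 1670 × 68.8/31.4 = 3659 mg

3660 mg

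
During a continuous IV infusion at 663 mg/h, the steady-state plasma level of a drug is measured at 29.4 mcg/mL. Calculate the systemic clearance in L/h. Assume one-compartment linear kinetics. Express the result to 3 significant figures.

At steady state, infusion rate = CL × Css, so CL = rate / Css.
CL = 663 / 29.4 = 22.55 L/h

22.6 L/h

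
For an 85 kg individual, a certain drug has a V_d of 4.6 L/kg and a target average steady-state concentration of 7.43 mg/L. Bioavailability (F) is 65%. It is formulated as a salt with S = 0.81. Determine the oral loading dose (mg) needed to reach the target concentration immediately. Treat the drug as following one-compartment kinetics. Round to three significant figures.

5520 mg

Vd = 4.6 L/kg × 85 kg = 391.0 L
LD = Vd × C / F / S = 391.0 × 7.430 / 0.65 / 0.81 = 5518 mg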